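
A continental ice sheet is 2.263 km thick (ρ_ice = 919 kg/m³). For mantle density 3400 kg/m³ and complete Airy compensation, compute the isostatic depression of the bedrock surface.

By Archimedes' principle applied to the lithosphere: the ice load ρ_ice t is balanced by mantle displaced below, ρ_m s.
s = t ρ_ice / ρ_m = 2.263 km × 919/3400 = 0.612 km.

0.612 km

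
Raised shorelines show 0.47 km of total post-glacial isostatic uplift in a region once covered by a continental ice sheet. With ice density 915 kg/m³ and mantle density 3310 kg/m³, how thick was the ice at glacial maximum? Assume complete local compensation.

u = t ρ_ice/ρ_m → t = u ρ_m/ρ_ice = 0.47 km × 3310/915 = 1.7 km.

1.7 km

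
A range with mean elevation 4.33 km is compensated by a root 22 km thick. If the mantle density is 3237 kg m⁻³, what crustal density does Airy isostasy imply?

ρ_c h = (ρ_m − ρ_c) r → ρ_c (h + r) = ρ_m r → ρ_c = ρ_m r / (h + r).
ρ_c = 3237 × 22 km / (4.33 km + 22 km) = 2700 kg m⁻³.

2700 kg m⁻³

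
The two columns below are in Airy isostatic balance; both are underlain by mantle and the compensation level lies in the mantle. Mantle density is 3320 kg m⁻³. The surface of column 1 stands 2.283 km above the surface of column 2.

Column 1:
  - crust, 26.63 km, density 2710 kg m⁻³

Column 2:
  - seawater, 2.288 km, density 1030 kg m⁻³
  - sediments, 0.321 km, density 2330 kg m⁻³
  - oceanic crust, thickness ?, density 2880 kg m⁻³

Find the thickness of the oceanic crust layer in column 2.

7.06 km

Take the compensation level at the base of the deeper column (depth z_c below the surface of column 1) and equate Σ ρ_i t_i down to z_c; mantle fills any gap and the z_c terms cancel.
Column 1: 26.63×2710 + (z_c − 26.63)×3320
Column 2: 2.283×0 + 2.288×1030 + 0.321×2330 + x×2880 + (z_c − 2.283 − 2.609 − x)×3320
The z_c×3320 term appears on both sides and cancels. Collect the known terms of each column as K = Σ(ρt)_known − 3320 × (depth of known layers): K_1 = 72167.3 − 3320×26.63 = −16244.3; K_2 = 3104.57 − 3320×(2.283 + 2.609) = −13136.87.
Balance: K_1 = K_2 − x×(3320 − 2880), so x = (K_2 − K_1)/(3320 − 2880) = 3107.43/440 = 7.06 km.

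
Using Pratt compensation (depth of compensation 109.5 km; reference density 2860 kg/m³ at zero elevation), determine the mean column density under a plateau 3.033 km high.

Pratt balance: ρ_ref D = ρ (D + h).
ρ = ρ_ref D/(D + h) = 2860 × 109.5 km/(109.5 km + 3.033 km) = 2780 kg/m³.

2780 kg/m³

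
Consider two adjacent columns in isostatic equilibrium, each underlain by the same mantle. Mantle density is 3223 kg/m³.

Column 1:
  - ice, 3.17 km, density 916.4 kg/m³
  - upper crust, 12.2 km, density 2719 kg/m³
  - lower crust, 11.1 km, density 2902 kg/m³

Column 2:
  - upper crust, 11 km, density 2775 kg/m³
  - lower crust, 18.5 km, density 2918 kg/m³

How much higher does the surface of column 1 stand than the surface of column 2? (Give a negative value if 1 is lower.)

2 km

For any compensation level in the mantle, the mantle terms cancel and isostasy reduces to e = (Σt_1 − Σt_2) − (Σ(ρt)_1 − Σ(ρt)_2) / ρ_m.
Σt_1 = 26.47 km; Σt_2 = 29.5 km; Σ(ρt)_1 = 68288.988; Σ(ρt)_2 = 84508 (in km·kg/m³).
e = (26.47 − 29.5) − (68288.988 − 84508) / 3223 = 2 km.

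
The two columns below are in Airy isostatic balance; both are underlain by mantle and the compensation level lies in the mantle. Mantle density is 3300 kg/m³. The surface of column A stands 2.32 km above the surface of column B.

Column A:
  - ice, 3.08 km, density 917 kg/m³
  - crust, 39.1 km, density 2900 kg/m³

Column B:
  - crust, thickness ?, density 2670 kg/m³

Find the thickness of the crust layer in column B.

24.3 km

Take the compensation level at the base of the deeper column (depth z_c below the surface of column A) and equate Σ ρ_i t_i down to z_c; mantle fills any gap and the z_c terms cancel.
Column A: 3.08×917 + 39.1×2900 + (z_c − 42.18)×3300
Column B: 2.32×0 + x×2670 + (z_c − 2.32 − 0 − x)×3300
The z_c×3300 term appears on both sides and cancels. Collect the known terms of each column as K = Σ(ρt)_known − 3300 × (depth of known layers): K_A = 116214.36 − 3300×42.18 = −22979.64; K_B = 0 − 3300×(2.32 + 0) = −7656.
Balance: K_A = K_B − x×(3300 − 2670), so x = (K_B − K_A)/(3300 − 2670) = 15323.6/630 = 24.3 km.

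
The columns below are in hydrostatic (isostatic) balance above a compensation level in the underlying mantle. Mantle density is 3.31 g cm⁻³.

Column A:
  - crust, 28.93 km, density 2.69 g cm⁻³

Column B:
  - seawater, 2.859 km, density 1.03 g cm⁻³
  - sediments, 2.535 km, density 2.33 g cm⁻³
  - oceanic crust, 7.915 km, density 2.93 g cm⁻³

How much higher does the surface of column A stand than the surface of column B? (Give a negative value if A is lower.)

1.79 km

For any compensation level in the mantle, the mantle terms cancel and isostasy reduces to e = (Σt_A − Σt_B) − (Σ(ρt)_A − Σ(ρt)_B) / ρ_m.
Σt_A = 28.93 km; Σt_B = 13.309 km; Σ(ρt)_A = 77.8217; Σ(ρt)_B = 32.04227 (in km·g cm⁻³).
e = (28.93 − 13.309) − (77.8217 − 32.04227) / 3.31 = 1.79 km.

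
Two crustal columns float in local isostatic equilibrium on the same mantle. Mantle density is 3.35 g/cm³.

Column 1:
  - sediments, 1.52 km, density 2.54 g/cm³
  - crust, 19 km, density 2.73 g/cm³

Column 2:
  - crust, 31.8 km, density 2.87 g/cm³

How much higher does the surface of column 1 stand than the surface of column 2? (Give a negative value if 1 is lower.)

For any compensation level in the mantle, the mantle terms cancel and isostasy reduces to e = (Σt_1 − Σt_2) − (Σ(ρt)_1 − Σ(ρt)_2) / ρ_m.
Σt_1 = 20.52 km; Σt_2 = 31.8 km; Σ(ρt)_1 = 55.7308; Σ(ρt)_2 = 91.266 (in km·g/cm³).
e = (20.52 − 31.8) − (55.7308 − 91.266) / 3.35 = −0.672 km.

−0.672 km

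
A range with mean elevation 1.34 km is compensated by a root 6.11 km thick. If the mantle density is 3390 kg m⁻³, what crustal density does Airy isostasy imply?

2780 kg m⁻³

ρ_c h = (ρ_m − ρ_c) r → ρ_c (h + r) = ρ_m r → ρ_c = ρ_m r / (h + r).
ρ_c = 3390 × 6.11 km / (1.34 km + 6.11 km) = 2780 kg m⁻³.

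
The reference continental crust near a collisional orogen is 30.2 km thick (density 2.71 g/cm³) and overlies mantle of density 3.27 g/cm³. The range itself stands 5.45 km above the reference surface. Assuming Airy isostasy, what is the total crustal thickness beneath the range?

62 km

Root depth r = h ρ_c / (ρ_m − ρ_c) = 5.45 km × 2.71 / 0.56 = 26.37 km.
Total thickness = T + h + r = 30.2 km + 5.45 km + 26.37 km = 62 km.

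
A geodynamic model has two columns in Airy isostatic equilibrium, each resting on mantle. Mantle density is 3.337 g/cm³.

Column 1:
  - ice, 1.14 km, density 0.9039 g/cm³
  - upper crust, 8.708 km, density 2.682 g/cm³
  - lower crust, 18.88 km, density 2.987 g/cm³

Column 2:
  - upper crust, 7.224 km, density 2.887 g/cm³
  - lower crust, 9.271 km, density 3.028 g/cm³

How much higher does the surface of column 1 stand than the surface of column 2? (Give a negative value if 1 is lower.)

2.69 km

For any compensation level in the mantle, the mantle terms cancel and isostasy reduces to e = (Σt_1 − Σt_2) − (Σ(ρt)_1 − Σ(ρt)_2) / ρ_m.
Σt_1 = 28.728 km; Σt_2 = 16.495 km; Σ(ρt)_1 = 80.779862; Σ(ρt)_2 = 48.928276 (in km·g/cm³).
e = (28.728 − 16.495) − (80.779862 − 48.928276) / 3.337 = 2.69 km.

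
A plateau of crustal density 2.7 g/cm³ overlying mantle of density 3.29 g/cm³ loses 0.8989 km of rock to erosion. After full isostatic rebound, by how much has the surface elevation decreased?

0.161 km

Rebound u = e ρ_c/ρ_m = 0.8989 km × 2.7/3.29 = 0.7377 km.
Net surface drop = e − u = 0.8989 km − 0.7377 km = e (ρ_m − ρ_c)/ρ_m = 0.161 km.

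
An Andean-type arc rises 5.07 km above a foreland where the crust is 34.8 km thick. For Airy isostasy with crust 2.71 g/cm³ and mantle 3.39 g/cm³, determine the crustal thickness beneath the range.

Root depth r = h ρ_c / (ρ_m − ρ_c) = 5.07 km × 2.71 / 0.68 = 20.21 km.
Total thickness = T + h + r = 34.8 km + 5.07 km + 20.21 km = 60.1 km.

60.1 km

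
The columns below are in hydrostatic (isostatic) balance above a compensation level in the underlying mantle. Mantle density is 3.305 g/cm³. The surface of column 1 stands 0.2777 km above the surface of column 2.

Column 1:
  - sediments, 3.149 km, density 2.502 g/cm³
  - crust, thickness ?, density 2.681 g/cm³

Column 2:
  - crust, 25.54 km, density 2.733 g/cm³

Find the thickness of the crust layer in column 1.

Take the compensation level at the base of the deeper column (depth z_c below the surface of column 1) and equate Σ ρ_i t_i down to z_c; mantle fills any gap and the z_c terms cancel.
Column 1: 3.149×2.502 + x×2.681 + (z_c − 3.149 − x)×3.305
Column 2: 0.2777×0 + 25.54×2.733 + (z_c − 0.2777 − 25.54)×3.305
The z_c×3.305 term appears on both sides and cancels. Collect the known terms of each column as K = Σ(ρt)_known − 3.305 × (depth of known layers): K_1 = 7.878798 − 3.305×3.149 = −2.528647; K_2 = 69.80082 − 3.305×(0.2777 + 25.54) = −15.5266785.
Balance: K_1 − x×(3.305 − 2.681) = K_2, so x = (K_1 − K_2)/(3.305 − 2.681) = 12.998/0.624 = 20.8 km.

20.8 km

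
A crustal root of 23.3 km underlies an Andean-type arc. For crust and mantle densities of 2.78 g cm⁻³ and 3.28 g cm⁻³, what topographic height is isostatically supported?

4.19 km

By Archimedes' principle applied to the lithosphere: ρ_c h = (ρ_m − ρ_c) r.
h = r (ρ_m − ρ_c) / ρ_c = 23.3 km × (3.28 − 2.78) / 2.78 = 4.19 km.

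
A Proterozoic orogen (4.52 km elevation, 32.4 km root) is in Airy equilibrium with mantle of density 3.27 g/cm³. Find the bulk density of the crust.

ρ_c h = (ρ_m − ρ_c) r → ρ_c (h + r) = ρ_m r → ρ_c = ρ_m r / (h + r).
ρ_c = 3.27 × 32.4 km / (4.52 km + 32.4 km) = 2.87 g/cm³.

2.87 g/cm³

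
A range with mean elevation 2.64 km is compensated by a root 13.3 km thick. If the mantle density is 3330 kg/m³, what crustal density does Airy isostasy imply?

ρ_c h = (ρ_m − ρ_c) r → ρ_c (h + r) = ρ_m r → ρ_c = ρ_m r / (h + r).
ρ_c = 3330 × 13.3 km / (2.64 km + 13.3 km) = 2780 kg/m³.

2780 kg/m³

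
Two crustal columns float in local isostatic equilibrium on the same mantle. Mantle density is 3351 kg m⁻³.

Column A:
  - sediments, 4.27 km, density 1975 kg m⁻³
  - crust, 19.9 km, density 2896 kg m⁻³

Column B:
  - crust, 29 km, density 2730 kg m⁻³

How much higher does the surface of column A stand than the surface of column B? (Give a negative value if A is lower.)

For any compensation level in the mantle, the mantle terms cancel and isostasy reduces to e = (Σt_A − Σt_B) − (Σ(ρt)_A − Σ(ρt)_B) / ρ_m.
Σt_A = 24.17 km; Σt_B = 29 km; Σ(ρt)_A = 66063.65; Σ(ρt)_B = 79170 (in km·kg m⁻³).
e = (24.17 − 29) − (66063.65 − 79170) / 3351 = −0.919 km.

−0.919 km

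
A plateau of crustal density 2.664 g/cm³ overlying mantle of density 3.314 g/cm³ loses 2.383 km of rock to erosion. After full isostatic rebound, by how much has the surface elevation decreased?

Rebound u = e ρ_c/ρ_m = 2.383 km × 2.664/3.314 = 1.916 km.
Net surface drop = e − u = 2.383 km − 1.916 km = e (ρ_m − ρ_c)/ρ_m = 0.467 km.

0.467 km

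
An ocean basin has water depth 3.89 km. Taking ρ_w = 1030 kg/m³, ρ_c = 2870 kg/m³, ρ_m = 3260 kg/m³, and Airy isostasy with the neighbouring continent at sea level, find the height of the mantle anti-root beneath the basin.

Isostatic balance requires: replacing crust with seawater at the top is compensated by replacing crust with mantle at the base: d (ρ_c − ρ_w) = a (ρ_m − ρ_c).
a = d (ρ_c − ρ_w)/(ρ_m − ρ_c) = 3.89 km × 1840/390 = 18.4 km.

18.4 km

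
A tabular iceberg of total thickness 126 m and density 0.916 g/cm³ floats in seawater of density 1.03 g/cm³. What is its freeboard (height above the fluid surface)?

Floating equilibrium: submerged depth d = t ρ_obj/ρ_fluid = 126 m × 0.916/1.03 = 112.1 m.
Freeboard = t − d = 126 m − 112.1 m = 13.9 m.

13.9 m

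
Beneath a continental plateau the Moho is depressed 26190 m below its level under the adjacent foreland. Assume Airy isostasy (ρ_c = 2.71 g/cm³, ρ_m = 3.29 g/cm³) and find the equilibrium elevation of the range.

5610 m

For local isostatic compensation: ρ_c h = (ρ_m − ρ_c) r.
h = r (ρ_m − ρ_c) / ρ_c = 26190 m × (3.29 − 2.71) / 2.71 = 5610 m.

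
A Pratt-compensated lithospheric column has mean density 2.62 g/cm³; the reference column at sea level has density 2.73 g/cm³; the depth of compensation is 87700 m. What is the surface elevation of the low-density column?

ρ_ref D = ρ (D + h) → h = D (ρ_ref − ρ)/ρ.
h = 87700 m × (2.73 − 2.62)/2.62 = 3680 m.

3680 m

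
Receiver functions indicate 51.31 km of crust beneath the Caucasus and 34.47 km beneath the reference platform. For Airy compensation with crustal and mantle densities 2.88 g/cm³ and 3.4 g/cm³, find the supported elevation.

2.58 km

Excess crust Δ = 51.31 km − 34.47 km = 16.84 km, split between elevation h and root r with h + r = Δ.
Airy balance ρ_c h = (ρ_m − ρ_c) r gives r = h ρ_c/(ρ_m − ρ_c), so h (1 + ρ_c/(ρ_m − ρ_c)) = Δ, i.e. h = Δ (ρ_m − ρ_c)/ρ_m.
h = 16.84 km × 0.52/3.4 = 2.58 km.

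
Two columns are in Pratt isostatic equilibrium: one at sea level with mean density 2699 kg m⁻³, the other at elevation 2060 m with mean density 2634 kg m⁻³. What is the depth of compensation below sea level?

ρ_ref D = ρ (D + h) → D (ρ_ref − ρ) = ρ h.
D = ρ h/(ρ_ref − ρ) = 2634 × 2060 m/(2699 − 2634) = 83500 m.

83500 m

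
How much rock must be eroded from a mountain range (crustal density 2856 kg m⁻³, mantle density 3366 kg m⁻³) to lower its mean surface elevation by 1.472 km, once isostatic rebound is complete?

Net drop Δ = e − u = e − e ρ_c/ρ_m = e (ρ_m − ρ_c)/ρ_m.
e = Δ ρ_m/(ρ_m − ρ_c) = 1.472 km × 3366/510 = 9.72 km.

9.72 km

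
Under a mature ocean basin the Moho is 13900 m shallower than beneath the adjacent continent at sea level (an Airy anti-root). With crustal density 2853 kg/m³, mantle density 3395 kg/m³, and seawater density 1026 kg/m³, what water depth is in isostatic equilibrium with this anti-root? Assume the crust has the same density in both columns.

Replacing a thickness d of crust by seawater at the top must be balanced by replacing crust with mantle at the base: d (ρ_c − ρ_w) = a (ρ_m − ρ_c).
d = a (ρ_m − ρ_c)/(ρ_c − ρ_w) = 13900 m × 542/1827 = 4120 m.

4120 m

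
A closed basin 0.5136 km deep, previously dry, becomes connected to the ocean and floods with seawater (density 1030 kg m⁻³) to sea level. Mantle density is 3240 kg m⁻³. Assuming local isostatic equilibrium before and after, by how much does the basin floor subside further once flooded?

0.239 km

After flooding the water column is d + s deep. Its weight must equal the weight of mantle displaced by the extra subsidence s: (d + s) ρ_w = s ρ_m.
s = d ρ_w / (ρ_m − ρ_w) = 0.5136 km × 1030/(3240 − 1030) = 0.239 km.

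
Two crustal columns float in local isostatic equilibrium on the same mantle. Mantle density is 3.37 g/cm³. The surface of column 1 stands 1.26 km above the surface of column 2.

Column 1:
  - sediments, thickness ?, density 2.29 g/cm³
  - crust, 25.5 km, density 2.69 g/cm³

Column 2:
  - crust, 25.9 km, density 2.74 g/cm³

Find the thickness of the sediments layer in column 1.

Take the compensation level at the base of the deeper column (depth z_c below the surface of column 1) and equate Σ ρ_i t_i down to z_c; mantle fills any gap and the z_c terms cancel.
Column 1: x×2.29 + 25.5×2.69 + (z_c − 25.5 − x)×3.37
Column 2: 1.26×0 + 25.9×2.74 + (z_c − 1.26 − 25.9)×3.37
The z_c×3.37 term appears on both sides and cancels. Collect the known terms of each column as K = Σ(ρt)_known − 3.37 × (depth of known layers): K_1 = 68.595 − 3.37×25.5 = −17.34; K_2 = 70.966 − 3.37×(1.26 + 25.9) = −20.5632.
Balance: K_1 − x×(3.37 − 2.29) = K_2, so x = (K_1 − K_2)/(3.37 − 2.29) = 3.2232/1.08 = 2.98 km.

2.98 km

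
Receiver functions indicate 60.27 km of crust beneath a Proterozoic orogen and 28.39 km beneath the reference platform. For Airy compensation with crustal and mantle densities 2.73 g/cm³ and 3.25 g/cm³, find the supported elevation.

5.1 km

Excess crust Δ = 60.27 km − 28.39 km = 31.88 km, split between elevation h and root r with h + r = Δ.
Airy balance ρ_c h = (ρ_m − ρ_c) r gives r = h ρ_c/(ρ_m − ρ_c), so h (1 + ρ_c/(ρ_m − ρ_c)) = Δ, i.e. h = Δ (ρ_m − ρ_c)/ρ_m.
h = 31.88 km × 0.52/3.25 = 5.1 km.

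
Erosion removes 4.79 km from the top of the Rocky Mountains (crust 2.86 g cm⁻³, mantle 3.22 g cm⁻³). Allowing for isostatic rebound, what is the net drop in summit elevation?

Rebound u = e ρ_c/ρ_m = 4.79 km × 2.86/3.22 = 4.254 km.
Net surface drop = e − u = 4.79 km − 4.254 km = e (ρ_m − ρ_c)/ρ_m = 0.536 km.

0.536 km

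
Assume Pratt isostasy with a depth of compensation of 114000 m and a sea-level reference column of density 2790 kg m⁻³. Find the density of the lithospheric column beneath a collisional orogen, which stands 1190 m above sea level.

2760 kg m⁻³

Pratt balance: ρ_ref D = ρ (D + h).
ρ = ρ_ref D/(D + h) = 2790 × 114000 m/(114000 m + 1190 m) = 2760 kg m⁻³.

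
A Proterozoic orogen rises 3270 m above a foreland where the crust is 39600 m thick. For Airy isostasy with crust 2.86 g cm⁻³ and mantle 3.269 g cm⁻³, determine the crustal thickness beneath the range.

65700 m

Root depth r = h ρ_c / (ρ_m − ρ_c) = 3270 m × 2.86 / 0.409 = 22870 m.
Total thickness = T + h + r = 39600 m + 3270 m + 22870 m = 65700 m.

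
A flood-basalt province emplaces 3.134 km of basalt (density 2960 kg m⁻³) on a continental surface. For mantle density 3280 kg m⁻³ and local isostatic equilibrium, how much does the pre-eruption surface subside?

2.83 km

Subaerial loading: s = t ρ_load / ρ_m.
s = 3.134 km × 2960/3280 = 2.83 km.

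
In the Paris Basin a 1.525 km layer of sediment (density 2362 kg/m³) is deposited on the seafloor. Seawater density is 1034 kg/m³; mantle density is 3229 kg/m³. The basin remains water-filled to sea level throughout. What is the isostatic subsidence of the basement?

0.923 km

Submarine loading: the sediment displaces seawater, and the subsidence is in turn flooded, so s (ρ_m − ρ_w) = t (ρ_sed − ρ_w).
s = 1.525 km × (2362 − 1034) / (3229 − 1034) = 0.923 km.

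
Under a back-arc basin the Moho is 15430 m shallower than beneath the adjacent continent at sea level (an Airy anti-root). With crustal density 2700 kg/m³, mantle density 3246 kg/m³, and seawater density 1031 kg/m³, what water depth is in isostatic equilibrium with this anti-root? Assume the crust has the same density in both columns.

5050 m

Replacing a thickness d of crust by seawater at the top must be balanced by replacing crust with mantle at the base: d (ρ_c − ρ_w) = a (ρ_m − ρ_c).
d = a (ρ_m − ρ_c)/(ρ_c − ρ_w) = 15430 m × 546/1669 = 5050 m.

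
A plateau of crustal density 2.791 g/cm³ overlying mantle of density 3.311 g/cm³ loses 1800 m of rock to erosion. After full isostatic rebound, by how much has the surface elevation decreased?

Rebound u = e ρ_c/ρ_m = 1800 m × 2.791/3.311 = 1517 m.
Net surface drop = e − u = 1800 m − 1517 m = e (ρ_m − ρ_c)/ρ_m = 283 m.

283 m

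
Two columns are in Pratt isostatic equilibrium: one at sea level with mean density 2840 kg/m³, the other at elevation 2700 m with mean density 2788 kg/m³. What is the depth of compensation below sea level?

145000 m

ρ_ref D = ρ (D + h) → D (ρ_ref − ρ) = ρ h.
D = ρ h/(ρ_ref − ρ) = 2788 × 2700 m/(2840 − 2788) = 145000 m.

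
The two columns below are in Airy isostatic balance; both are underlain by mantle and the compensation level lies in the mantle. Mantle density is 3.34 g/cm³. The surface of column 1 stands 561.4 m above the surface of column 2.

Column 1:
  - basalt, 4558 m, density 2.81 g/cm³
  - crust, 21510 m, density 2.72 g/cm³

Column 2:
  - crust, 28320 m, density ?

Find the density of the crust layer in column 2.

2.85 g/cm³

Take the compensation level at the base of the deeper column (depth z_c below the surface of column 1) and equate Σ ρ_i t_i down to z_c; mantle fills any gap and the z_c terms cancel.
Column 1: 4558×2.81 + 21510×2.72 + (z_c − 26068)×3.34
Column 2: 561.4×0 + 28320×ρ + (z_c − 561.4 − 28320)×3.34
The z_c×3.34 term appears on both sides and cancels. Collect the known terms of each column as K = Σ(ρt)_known − 3.34 × (depth of known layers): K_1 = 71315.18 − 3.34×26068 = −15751.94; K_2 = 0 − 3.34×(561.4 + 28320) = −96463.876.
Balance: K_1 = K_2 + 28320×ρ, so ρ = (K_1 − K_2)/28320 = 80711.9/28320 = 2.85 g/cm³.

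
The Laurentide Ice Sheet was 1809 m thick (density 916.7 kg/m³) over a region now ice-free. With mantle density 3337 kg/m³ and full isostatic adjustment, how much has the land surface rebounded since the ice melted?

Removing the load lets mantle flow back in; uplift u satisfies ρ_ice t = ρ_m u.
u = t ρ_ice/ρ_m = 1809 m × 916.7/3337 = 497 m.

497 m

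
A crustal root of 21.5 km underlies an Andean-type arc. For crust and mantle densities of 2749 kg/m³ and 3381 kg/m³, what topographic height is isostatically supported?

4.94 km

By Archimedes' principle applied to the lithosphere: ρ_c h = (ρ_m − ρ_c) r.
h = r (ρ_m − ρ_c) / ρ_c = 21.5 km × (3381 − 2749) / 2749 = 4.94 km.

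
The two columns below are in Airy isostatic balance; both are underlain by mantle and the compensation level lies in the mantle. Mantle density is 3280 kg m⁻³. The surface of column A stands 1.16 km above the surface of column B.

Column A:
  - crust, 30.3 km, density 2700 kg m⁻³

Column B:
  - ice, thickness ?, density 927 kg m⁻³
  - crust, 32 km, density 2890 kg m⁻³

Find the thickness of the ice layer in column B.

Take the compensation level at the base of the deeper column (depth z_c below the surface of column A) and equate Σ ρ_i t_i down to z_c; mantle fills any gap and the z_c terms cancel.
Column A: 30.3×2700 + (z_c − 30.3)×3280
Column B: 1.16×0 + x×927 + 32×2890 + (z_c − 1.16 − 32 − x)×3280
The z_c×3280 term appears on both sides and cancels. Collect the known terms of each column as K = Σ(ρt)_known − 3280 × (depth of known layers): K_A = 81810 − 3280×30.3 = −17574; K_B = 92480 − 3280×(1.16 + 32) = −16284.8.
Balance: K_A = K_B − x×(3280 − 927), so x = (K_B − K_A)/(3280 − 927) = 1289.2/2353 = 0.548 km.

0.548 km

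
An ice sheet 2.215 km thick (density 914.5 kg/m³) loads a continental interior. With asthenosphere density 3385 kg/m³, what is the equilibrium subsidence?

0.598 km

By Archimedes' principle applied to the lithosphere: the ice load ρ_ice t is balanced by mantle displaced below, ρ_m s.
s = t ρ_ice / ρ_m = 2.215 km × 914.5/3385 = 0.598 km.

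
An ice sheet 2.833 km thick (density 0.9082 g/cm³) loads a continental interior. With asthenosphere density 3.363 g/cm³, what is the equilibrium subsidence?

Balancing pressure at the compensation depth: the ice load ρ_ice t is balanced by mantle displaced below, ρ_m s.
s = t ρ_ice / ρ_m = 2.833 km × 0.9082/3.363 = 0.765 km.

0.765 km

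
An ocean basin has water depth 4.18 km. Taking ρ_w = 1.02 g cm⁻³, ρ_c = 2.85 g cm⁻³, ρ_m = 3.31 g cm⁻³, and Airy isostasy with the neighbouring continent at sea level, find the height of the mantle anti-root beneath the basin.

16.6 km

Balancing pressure at the compensation depth: replacing crust with seawater at the top is compensated by replacing crust with mantle at the base: d (ρ_c − ρ_w) = a (ρ_m − ρ_c).
a = d (ρ_c − ρ_w)/(ρ_m − ρ_c) = 4.18 km × 1.83/0.46 = 16.6 km.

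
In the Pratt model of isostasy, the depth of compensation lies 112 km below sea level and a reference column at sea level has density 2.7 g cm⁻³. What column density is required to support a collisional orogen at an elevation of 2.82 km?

Pratt balance: ρ_ref D = ρ (D + h).
ρ = ρ_ref D/(D + h) = 2.7 × 112 km/(112 km + 2.82 km) = 2.63 g cm⁻³.

2.63 g cm⁻³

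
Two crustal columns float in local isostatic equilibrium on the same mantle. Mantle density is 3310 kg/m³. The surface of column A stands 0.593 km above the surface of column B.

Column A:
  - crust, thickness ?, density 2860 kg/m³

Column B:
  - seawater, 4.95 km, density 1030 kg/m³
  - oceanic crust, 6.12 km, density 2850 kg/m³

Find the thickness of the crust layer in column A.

35.7 km

Take the compensation level at the base of the deeper column (depth z_c below the surface of column A) and equate Σ ρ_i t_i down to z_c; mantle fills any gap and the z_c terms cancel.
Column A: x×2860 + (z_c − 0 − x)×3310
Column B: 0.593×0 + 4.95×1030 + 6.12×2850 + (z_c − 0.593 − 11.07)×3310
The z_c×3310 term appears on both sides and cancels. Collect the known terms of each column as K = Σ(ρt)_known − 3310 × (depth of known layers): K_A = 0 − 3310×0 = 0; K_B = 22540.5 − 3310×(0.593 + 11.07) = −16064.03.
Balance: K_A − x×(3310 − 2860) = K_B, so x = (K_A − K_B)/(3310 − 2860) = 16064/450 = 35.7 km.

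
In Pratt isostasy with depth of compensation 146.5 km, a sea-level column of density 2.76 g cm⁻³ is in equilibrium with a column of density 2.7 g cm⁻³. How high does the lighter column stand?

3.26 km

ρ_ref D = ρ (D + h) → h = D (ρ_ref − ρ)/ρ.
h = 146.5 km × (2.76 − 2.7)/2.7 = 3.26 km.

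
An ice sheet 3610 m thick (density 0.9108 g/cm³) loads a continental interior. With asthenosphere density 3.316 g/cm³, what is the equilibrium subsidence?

Equating mass per unit area of the two columns: the ice load ρ_ice t is balanced by mantle displaced below, ρ_m s.
s = t ρ_ice / ρ_m = 3610 m × 0.9108/3.316 = 992 m.

992 m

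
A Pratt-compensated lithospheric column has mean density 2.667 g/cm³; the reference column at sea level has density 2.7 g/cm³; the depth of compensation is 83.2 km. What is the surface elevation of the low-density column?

1.03 km

ρ_ref D = ρ (D + h) → h = D (ρ_ref − ρ)/ρ.
h = 83.2 km × (2.7 − 2.667)/2.667 = 1.03 km.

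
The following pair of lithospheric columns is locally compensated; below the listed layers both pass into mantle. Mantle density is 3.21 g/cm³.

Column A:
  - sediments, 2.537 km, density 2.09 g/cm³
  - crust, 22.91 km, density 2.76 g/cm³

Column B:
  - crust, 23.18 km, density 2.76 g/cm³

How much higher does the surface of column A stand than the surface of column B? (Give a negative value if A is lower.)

For any compensation level in the mantle, the mantle terms cancel and isostasy reduces to e = (Σt_A − Σt_B) − (Σ(ρt)_A − Σ(ρt)_B) / ρ_m.
Σt_A = 25.447 km; Σt_B = 23.18 km; Σ(ρt)_A = 68.53393; Σ(ρt)_B = 63.9768 (in km·g/cm³).
e = (25.447 − 23.18) − (68.53393 − 63.9768) / 3.21 = 0.847 km.

0.847 km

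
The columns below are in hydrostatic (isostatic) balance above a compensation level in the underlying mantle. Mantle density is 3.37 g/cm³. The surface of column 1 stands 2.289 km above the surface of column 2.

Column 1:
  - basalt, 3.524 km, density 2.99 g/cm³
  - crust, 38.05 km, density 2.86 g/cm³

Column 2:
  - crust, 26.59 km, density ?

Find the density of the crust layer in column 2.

Take the compensation level at the base of the deeper column (depth z_c below the surface of column 1) and equate Σ ρ_i t_i down to z_c; mantle fills any gap and the z_c terms cancel.
Column 1: 3.524×2.99 + 38.05×2.86 + (z_c − 41.574)×3.37
Column 2: 2.289×0 + 26.59×ρ + (z_c − 2.289 − 26.59)×3.37
The z_c×3.37 term appears on both sides and cancels. Collect the known terms of each column as K = Σ(ρt)_known − 3.37 × (depth of known layers): K_1 = 119.35976 − 3.37×41.574 = −20.74462; K_2 = 0 − 3.37×(2.289 + 26.59) = −97.32223.
Balance: K_1 = K_2 + 26.59×ρ, so ρ = (K_1 − K_2)/26.59 = 76.5776/26.59 = 2.88 g/cm³.

2.88 g/cm³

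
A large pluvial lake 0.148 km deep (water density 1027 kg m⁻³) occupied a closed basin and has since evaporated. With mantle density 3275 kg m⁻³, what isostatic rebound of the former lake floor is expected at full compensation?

0.0464 km

u = d ρ_w/ρ_m = 0.148 km × 1027/3275 = 0.0464 km.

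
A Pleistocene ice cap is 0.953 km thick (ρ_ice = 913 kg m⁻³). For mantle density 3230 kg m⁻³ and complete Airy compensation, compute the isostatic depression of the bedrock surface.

0.269 km

Isostatic balance requires: the ice load ρ_ice t is balanced by mantle displaced below, ρ_m s.
s = t ρ_ice / ρ_m = 0.953 km × 913/3230 = 0.269 km.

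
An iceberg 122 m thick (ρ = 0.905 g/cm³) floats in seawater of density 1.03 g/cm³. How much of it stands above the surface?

Floating equilibrium: submerged depth d = t ρ_obj/ρ_fluid = 122 m × 0.905/1.03 = 107.2 m.
Freeboard = t − d = 122 m − 107.2 m = 14.8 m.

14.8 m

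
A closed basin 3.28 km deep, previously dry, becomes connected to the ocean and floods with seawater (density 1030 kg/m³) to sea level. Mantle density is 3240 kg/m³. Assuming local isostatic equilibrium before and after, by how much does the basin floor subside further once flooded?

1.53 km

After flooding the water column is d + s deep. Its weight must equal the weight of mantle displaced by the extra subsidence s: (d + s) ρ_w = s ρ_m.
s = d ρ_w / (ρ_m − ρ_w) = 3.28 km × 1030/(3240 − 1030) = 1.53 km.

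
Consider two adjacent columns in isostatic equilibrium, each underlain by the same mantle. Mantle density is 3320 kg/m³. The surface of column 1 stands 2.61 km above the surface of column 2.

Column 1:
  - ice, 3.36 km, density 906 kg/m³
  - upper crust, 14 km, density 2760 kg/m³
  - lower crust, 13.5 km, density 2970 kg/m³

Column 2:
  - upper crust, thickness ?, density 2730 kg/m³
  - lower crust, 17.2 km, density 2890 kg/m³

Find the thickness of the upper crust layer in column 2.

7.82 km

Take the compensation level at the base of the deeper column (depth z_c below the surface of column 1) and equate Σ ρ_i t_i down to z_c; mantle fills any gap and the z_c terms cancel.
Column 1: 3.36×906 + 14×2760 + 13.5×2970 + (z_c − 30.86)×3320
Column 2: 2.61×0 + x×2730 + 17.2×2890 + (z_c − 2.61 − 17.2 − x)×3320
The z_c×3320 term appears on both sides and cancels. Collect the known terms of each column as K = Σ(ρt)_known − 3320 × (depth of known layers): K_1 = 81779.16 − 3320×30.86 = −20676.04; K_2 = 49708 − 3320×(2.61 + 17.2) = −16061.2.
Balance: K_1 = K_2 − x×(3320 − 2730), so x = (K_2 − K_1)/(3320 − 2730) = 4614.84/590 = 7.82 km.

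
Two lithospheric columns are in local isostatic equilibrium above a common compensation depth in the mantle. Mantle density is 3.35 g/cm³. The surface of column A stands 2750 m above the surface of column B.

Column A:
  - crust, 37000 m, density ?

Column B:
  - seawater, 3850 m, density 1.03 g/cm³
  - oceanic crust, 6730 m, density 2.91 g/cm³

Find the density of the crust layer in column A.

2.78 g/cm³

Take the compensation level at the base of the deeper column (depth z_c below the surface of column A) and equate Σ ρ_i t_i down to z_c; mantle fills any gap and the z_c terms cancel.
Column A: 37000×ρ + (z_c − 37000)×3.35
Column B: 2750×0 + 3850×1.03 + 6730×2.91 + (z_c − 2750 − 10580)×3.35
The z_c×3.35 term appears on both sides and cancels. Collect the known terms of each column as K = Σ(ρt)_known − 3.35 × (depth of known layers): K_A = 0 − 3.35×37000 = −123950; K_B = 23549.8 − 3.35×(2750 + 10580) = −21105.7.
Balance: K_A + 37000×ρ = K_B, so ρ = (K_B − K_A)/37000 = 102844/37000 = 2.78 g/cm³.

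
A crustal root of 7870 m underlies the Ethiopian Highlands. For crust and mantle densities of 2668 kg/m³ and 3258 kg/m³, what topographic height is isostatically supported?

Balancing pressure at the compensation depth: ρ_c h = (ρ_m − ρ_c) r.
h = r (ρ_m − ρ_c) / ρ_c = 7870 m × (3258 − 2668) / 2668 = 1740 m.

1740 m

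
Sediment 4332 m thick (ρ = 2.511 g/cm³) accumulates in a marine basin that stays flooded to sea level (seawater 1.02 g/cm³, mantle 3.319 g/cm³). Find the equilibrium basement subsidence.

2810 m

Submarine loading: the sediment displaces seawater, and the subsidence is in turn flooded, so s (ρ_m − ρ_w) = t (ρ_sed − ρ_w).
s = 4332 m × (2.511 − 1.02) / (3.319 − 1.02) = 2810 m.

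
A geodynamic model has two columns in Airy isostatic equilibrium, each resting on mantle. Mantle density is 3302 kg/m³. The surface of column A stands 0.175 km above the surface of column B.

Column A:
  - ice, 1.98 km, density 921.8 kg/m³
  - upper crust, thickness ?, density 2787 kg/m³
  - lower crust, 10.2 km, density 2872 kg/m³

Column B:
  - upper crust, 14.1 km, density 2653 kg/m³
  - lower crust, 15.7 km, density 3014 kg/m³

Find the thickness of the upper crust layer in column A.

10 km

Take the compensation level at the base of the deeper column (depth z_c below the surface of column A) and equate Σ ρ_i t_i down to z_c; mantle fills any gap and the z_c terms cancel.
Column A: 1.98×921.8 + x×2787 + 10.2×2872 + (z_c − 12.18 − x)×3302
Column B: 0.175×0 + 14.1×2653 + 15.7×3014 + (z_c − 0.175 − 29.8)×3302
The z_c×3302 term appears on both sides and cancels. Collect the known terms of each column as K = Σ(ρt)_known − 3302 × (depth of known layers): K_A = 31119.564 − 3302×12.18 = −9098.796; K_B = 84727.1 − 3302×(0.175 + 29.8) = −14250.35.
Balance: K_A − x×(3302 − 2787) = K_B, so x = (K_A − K_B)/(3302 − 2787) = 5151.55/515 = 10 km.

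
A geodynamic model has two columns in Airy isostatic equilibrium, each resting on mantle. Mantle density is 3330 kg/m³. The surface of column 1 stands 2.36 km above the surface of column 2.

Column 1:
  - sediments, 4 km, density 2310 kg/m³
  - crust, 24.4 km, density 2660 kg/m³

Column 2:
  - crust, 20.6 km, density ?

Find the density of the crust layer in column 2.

Take the compensation level at the base of the deeper column (depth z_c below the surface of column 1) and equate Σ ρ_i t_i down to z_c; mantle fills any gap and the z_c terms cancel.
Column 1: 4×2310 + 24.4×2660 + (z_c − 28.4)×3330
Column 2: 2.36×0 + 20.6×ρ + (z_c − 2.36 − 20.6)×3330
The z_c×3330 term appears on both sides and cancels. Collect the known terms of each column as K = Σ(ρt)_known − 3330 × (depth of known layers): K_1 = 74144 − 3330×28.4 = −20428; K_2 = 0 − 3330×(2.36 + 20.6) = −76456.8.
Balance: K_1 = K_2 + 20.6×ρ, so ρ = (K_1 − K_2)/20.6 = 56028.8/20.6 = 2720 kg/m³.

2720 kg/m³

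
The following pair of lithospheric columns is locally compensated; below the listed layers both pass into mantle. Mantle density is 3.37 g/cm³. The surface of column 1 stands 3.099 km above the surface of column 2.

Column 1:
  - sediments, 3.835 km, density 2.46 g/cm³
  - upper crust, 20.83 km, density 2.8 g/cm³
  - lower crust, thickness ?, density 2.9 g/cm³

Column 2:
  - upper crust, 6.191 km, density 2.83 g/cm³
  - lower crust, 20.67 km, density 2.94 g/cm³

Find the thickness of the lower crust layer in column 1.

Take the compensation level at the base of the deeper column (depth z_c below the surface of column 1) and equate Σ ρ_i t_i down to z_c; mantle fills any gap and the z_c terms cancel.
Column 1: 3.835×2.46 + 20.83×2.8 + x×2.9 + (z_c − 24.665 − x)×3.37
Column 2: 3.099×0 + 6.191×2.83 + 20.67×2.94 + (z_c − 3.099 − 26.861)×3.37
The z_c×3.37 term appears on both sides and cancels. Collect the known terms of each column as K = Σ(ρt)_known − 3.37 × (depth of known layers): K_1 = 67.7581 − 3.37×24.665 = −15.36295; K_2 = 78.29033 − 3.37×(3.099 + 26.861) = −22.67487.
Balance: K_1 − x×(3.37 − 2.9) = K_2, so x = (K_1 − K_2)/(3.37 − 2.9) = 7.31192/0.47 = 15.6 km.

15.6 km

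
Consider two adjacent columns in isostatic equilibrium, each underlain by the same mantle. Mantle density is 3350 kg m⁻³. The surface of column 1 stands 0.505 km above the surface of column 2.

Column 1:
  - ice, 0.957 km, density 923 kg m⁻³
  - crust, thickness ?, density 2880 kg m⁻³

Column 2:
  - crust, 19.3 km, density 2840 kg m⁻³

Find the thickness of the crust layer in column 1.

Take the compensation level at the base of the deeper column (depth z_c below the surface of column 1) and equate Σ ρ_i t_i down to z_c; mantle fills any gap and the z_c terms cancel.
Column 1: 0.957×923 + x×2880 + (z_c − 0.957 − x)×3350
Column 2: 0.505×0 + 19.3×2840 + (z_c − 0.505 − 19.3)×3350
The z_c×3350 term appears on both sides and cancels. Collect the known terms of each column as K = Σ(ρt)_known − 3350 × (depth of known layers): K_1 = 883.311 − 3350×0.957 = −2322.639; K_2 = 54812 − 3350×(0.505 + 19.3) = −11534.75.
Balance: K_1 − x×(3350 − 2880) = K_2, so x = (K_1 − K_2)/(3350 − 2880) = 9212.11/470 = 19.6 km.

19.6 km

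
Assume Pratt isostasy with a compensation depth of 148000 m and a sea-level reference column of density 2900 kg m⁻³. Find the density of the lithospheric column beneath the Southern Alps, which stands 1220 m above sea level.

Pratt balance: ρ_ref D = ρ (D + h).
ρ = ρ_ref D/(D + h) = 2900 × 148000 m/(148000 m + 1220 m) = 2880 kg m⁻³.

2880 kg m⁻³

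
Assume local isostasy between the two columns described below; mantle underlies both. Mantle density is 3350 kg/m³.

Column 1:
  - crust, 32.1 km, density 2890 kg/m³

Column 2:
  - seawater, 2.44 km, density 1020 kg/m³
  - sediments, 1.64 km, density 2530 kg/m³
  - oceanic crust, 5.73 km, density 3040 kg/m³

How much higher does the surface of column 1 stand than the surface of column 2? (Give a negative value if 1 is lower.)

1.78 km

For any compensation level in the mantle, the mantle terms cancel and isostasy reduces to e = (Σt_1 − Σt_2) − (Σ(ρt)_1 − Σ(ρt)_2) / ρ_m.
Σt_1 = 32.1 km; Σt_2 = 9.81 km; Σ(ρt)_1 = 92769; Σ(ρt)_2 = 24057.2 (in km·kg/m³).
e = (32.1 − 9.81) − (92769 − 24057.2) / 3350 = 1.78 km.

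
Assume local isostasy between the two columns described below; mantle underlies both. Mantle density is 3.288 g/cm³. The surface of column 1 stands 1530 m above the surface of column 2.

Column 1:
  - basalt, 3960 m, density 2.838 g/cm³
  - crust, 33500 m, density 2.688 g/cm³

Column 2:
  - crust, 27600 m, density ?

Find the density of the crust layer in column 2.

Take the compensation level at the base of the deeper column (depth z_c below the surface of column 1) and equate Σ ρ_i t_i down to z_c; mantle fills any gap and the z_c terms cancel.
Column 1: 3960×2.838 + 33500×2.688 + (z_c − 37460)×3.288
Column 2: 1530×0 + 27600×ρ + (z_c − 1530 − 27600)×3.288
The z_c×3.288 term appears on both sides and cancels. Collect the known terms of each column as K = Σ(ρt)_known − 3.288 × (depth of known layers): K_1 = 101286.48 − 3.288×37460 = −21882; K_2 = 0 − 3.288×(1530 + 27600) = −95779.44.
Balance: K_1 = K_2 + 27600×ρ, so ρ = (K_1 − K_2)/27600 = 73897.4/27600 = 2.68 g/cm³.

2.68 g/cm³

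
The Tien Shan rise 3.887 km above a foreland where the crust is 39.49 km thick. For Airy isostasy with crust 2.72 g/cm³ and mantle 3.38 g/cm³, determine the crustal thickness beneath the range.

Root depth r = h ρ_c / (ρ_m − ρ_c) = 3.887 km × 2.72 / 0.66 = 16.02 km.
Total thickness = T + h + r = 39.49 km + 3.887 km + 16.02 km = 59.4 km.

59.4 km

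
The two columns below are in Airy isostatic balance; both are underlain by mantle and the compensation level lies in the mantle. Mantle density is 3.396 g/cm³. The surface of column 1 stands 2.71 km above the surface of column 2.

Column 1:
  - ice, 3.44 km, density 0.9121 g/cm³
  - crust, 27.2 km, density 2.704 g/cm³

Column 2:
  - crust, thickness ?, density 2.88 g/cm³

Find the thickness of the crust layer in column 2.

35.2 km

Take the compensation level at the base of the deeper column (depth z_c below the surface of column 1) and equate Σ ρ_i t_i down to z_c; mantle fills any gap and the z_c terms cancel.
Column 1: 3.44×0.9121 + 27.2×2.704 + (z_c − 30.64)×3.396
Column 2: 2.71×0 + x×2.88 + (z_c − 2.71 − 0 − x)×3.396
The z_c×3.396 term appears on both sides and cancels. Collect the known terms of each column as K = Σ(ρt)_known − 3.396 × (depth of known layers): K_1 = 76.686424 − 3.396×30.64 = −27.367016; K_2 = 0 − 3.396×(2.71 + 0) = −9.20316.
Balance: K_1 = K_2 − x×(3.396 − 2.88), so x = (K_2 − K_1)/(3.396 − 2.88) = 18.1639/0.516 = 35.2 km.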